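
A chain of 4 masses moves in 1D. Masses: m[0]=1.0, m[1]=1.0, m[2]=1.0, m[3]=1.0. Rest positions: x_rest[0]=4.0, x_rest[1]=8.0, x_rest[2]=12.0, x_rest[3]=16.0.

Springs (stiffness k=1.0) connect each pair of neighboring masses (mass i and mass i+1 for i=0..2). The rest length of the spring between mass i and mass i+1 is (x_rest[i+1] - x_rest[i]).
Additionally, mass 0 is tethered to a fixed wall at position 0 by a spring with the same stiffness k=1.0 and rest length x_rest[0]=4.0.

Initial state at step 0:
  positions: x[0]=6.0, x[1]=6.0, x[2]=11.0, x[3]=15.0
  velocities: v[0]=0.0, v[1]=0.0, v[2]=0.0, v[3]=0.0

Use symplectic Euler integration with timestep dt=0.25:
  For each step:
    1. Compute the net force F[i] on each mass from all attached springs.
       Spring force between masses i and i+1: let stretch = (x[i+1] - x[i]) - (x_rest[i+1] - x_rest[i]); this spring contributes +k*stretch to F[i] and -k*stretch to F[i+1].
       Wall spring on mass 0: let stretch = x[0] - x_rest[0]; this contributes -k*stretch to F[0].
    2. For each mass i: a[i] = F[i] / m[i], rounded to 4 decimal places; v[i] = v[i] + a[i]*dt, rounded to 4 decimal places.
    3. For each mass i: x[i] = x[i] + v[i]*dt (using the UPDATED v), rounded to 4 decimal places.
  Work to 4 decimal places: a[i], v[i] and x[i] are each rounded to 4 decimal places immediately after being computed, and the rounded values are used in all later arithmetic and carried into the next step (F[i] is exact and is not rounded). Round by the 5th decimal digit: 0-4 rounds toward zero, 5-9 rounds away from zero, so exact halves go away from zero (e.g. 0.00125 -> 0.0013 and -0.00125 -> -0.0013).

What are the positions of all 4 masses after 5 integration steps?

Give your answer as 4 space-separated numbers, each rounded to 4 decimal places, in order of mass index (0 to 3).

Step 0: x=[6.0000 6.0000 11.0000 15.0000] v=[0.0000 0.0000 0.0000 0.0000]
Step 1: x=[5.6250 6.3125 10.9375 15.0000] v=[-1.5000 1.2500 -0.2500 0.0000]
Step 2: x=[4.9414 6.8711 10.8399 14.9961] v=[-2.7344 2.2344 -0.3906 -0.0156]
Step 3: x=[4.0696 7.5572 10.7540 14.9824] v=[-3.4873 2.7442 -0.3438 -0.0547]
Step 4: x=[3.1614 8.2251 10.7325 14.9545] v=[-3.6328 2.6715 -0.0859 -0.1118]
Step 5: x=[2.3721 8.7332 10.8182 14.9127] v=[-3.1572 2.0324 0.3428 -0.1673]

Answer: 2.3721 8.7332 10.8182 14.9127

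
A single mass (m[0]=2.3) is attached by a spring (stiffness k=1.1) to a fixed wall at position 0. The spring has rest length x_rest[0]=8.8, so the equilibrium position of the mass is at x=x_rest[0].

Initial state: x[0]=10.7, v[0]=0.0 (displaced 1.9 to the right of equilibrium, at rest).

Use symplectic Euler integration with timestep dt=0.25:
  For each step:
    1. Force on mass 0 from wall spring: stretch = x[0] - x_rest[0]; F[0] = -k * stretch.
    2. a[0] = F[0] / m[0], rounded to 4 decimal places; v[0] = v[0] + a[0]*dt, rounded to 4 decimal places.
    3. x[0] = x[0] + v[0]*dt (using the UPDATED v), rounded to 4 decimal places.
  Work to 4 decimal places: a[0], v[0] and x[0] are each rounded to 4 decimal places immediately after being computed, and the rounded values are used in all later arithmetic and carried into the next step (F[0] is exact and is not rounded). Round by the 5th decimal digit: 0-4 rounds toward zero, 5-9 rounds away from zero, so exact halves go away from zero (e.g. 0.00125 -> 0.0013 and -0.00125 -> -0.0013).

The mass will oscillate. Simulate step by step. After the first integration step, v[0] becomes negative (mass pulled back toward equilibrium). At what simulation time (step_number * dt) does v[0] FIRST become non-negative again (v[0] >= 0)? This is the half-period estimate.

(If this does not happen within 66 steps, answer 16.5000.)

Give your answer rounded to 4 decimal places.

Step 0: x=[10.7000] v=[0.0000]
Step 1: x=[10.6432] v=[-0.2272]
Step 2: x=[10.5313] v=[-0.4476]
Step 3: x=[10.3677] v=[-0.6546]
Step 4: x=[10.1572] v=[-0.8421]
Step 5: x=[9.9061] v=[-1.0044]
Step 6: x=[9.6219] v=[-1.1367]
Step 7: x=[9.3132] v=[-1.2350]
Step 8: x=[8.9891] v=[-1.2964]
Step 9: x=[8.6594] v=[-1.3190]
Step 10: x=[8.3339] v=[-1.3022]
Step 11: x=[8.0223] v=[-1.2465]
Step 12: x=[7.7339] v=[-1.1535]
Step 13: x=[7.4774] v=[-1.0260]
Step 14: x=[7.2604] v=[-0.8679]
Step 15: x=[7.0895] v=[-0.6838]
Step 16: x=[6.9697] v=[-0.4793]
Step 17: x=[6.9046] v=[-0.2605]
Step 18: x=[6.8961] v=[-0.0339]
Step 19: x=[6.9446] v=[0.1938]
First v>=0 after going negative at step 19, time=4.7500

Answer: 4.7500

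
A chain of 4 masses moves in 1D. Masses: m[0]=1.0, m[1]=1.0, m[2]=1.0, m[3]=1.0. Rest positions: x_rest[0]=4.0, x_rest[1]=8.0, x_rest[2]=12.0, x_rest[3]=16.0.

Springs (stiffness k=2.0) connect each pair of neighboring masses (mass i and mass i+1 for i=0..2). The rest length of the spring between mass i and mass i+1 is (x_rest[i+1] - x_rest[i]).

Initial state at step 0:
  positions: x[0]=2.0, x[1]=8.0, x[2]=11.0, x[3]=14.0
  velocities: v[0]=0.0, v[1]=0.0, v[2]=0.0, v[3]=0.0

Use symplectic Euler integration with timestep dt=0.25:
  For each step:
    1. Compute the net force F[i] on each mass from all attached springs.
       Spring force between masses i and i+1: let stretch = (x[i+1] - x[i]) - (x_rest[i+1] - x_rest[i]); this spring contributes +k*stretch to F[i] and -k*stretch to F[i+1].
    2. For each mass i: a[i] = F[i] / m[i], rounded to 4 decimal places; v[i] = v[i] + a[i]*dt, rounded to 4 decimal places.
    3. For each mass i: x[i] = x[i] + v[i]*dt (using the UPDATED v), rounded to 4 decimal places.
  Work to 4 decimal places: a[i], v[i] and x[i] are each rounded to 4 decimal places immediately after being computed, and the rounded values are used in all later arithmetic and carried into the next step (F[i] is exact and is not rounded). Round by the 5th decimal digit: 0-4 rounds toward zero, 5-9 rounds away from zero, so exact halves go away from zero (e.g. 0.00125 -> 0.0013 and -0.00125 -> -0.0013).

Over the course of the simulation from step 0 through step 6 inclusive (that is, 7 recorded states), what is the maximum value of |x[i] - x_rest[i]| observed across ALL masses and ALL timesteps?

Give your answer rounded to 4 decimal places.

Step 0: x=[2.0000 8.0000 11.0000 14.0000] v=[0.0000 0.0000 0.0000 0.0000]
Step 1: x=[2.2500 7.6250 11.0000 14.1250] v=[1.0000 -1.5000 0.0000 0.5000]
Step 2: x=[2.6719 7.0000 10.9688 14.3594] v=[1.6875 -2.5000 -0.1250 0.9375]
Step 3: x=[3.1348 6.3301 10.8653 14.6700] v=[1.8516 -2.6797 -0.4141 1.2422]
Step 4: x=[3.4971 5.8277 10.6705 15.0050] v=[1.4493 -2.0098 -0.7794 1.3399]
Step 5: x=[3.6508 5.6393 10.4121 15.2982] v=[0.6146 -0.7537 -1.0336 1.1727]
Step 6: x=[3.5530 5.7989 10.1679 15.4806] v=[-0.3912 0.6385 -0.9770 0.7297]
Max displacement = 2.3607

Answer: 2.3607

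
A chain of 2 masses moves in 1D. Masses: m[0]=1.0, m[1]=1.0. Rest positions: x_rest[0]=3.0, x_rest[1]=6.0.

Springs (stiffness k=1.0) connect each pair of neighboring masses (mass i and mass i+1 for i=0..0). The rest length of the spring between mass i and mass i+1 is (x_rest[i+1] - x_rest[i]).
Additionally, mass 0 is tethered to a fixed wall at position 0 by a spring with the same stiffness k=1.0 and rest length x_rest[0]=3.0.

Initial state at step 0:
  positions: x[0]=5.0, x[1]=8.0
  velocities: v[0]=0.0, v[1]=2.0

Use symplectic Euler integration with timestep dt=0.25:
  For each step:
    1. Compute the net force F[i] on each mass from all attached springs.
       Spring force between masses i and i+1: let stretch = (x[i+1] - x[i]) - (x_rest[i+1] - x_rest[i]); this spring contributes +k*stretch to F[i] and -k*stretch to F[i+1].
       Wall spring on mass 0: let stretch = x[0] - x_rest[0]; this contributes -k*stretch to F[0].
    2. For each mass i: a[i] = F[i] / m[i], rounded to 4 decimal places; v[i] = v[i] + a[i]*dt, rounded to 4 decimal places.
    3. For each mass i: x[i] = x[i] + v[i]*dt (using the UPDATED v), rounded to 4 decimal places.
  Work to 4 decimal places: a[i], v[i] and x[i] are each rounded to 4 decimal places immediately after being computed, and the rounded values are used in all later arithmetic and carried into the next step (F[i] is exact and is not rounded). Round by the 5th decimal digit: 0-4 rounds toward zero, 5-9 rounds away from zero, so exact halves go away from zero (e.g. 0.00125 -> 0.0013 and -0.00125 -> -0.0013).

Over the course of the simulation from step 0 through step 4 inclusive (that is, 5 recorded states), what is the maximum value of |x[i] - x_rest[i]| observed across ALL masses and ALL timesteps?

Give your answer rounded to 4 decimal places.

Answer: 3.6033

Derivation:
Step 0: x=[5.0000 8.0000] v=[0.0000 2.0000]
Step 1: x=[4.8750 8.5000] v=[-0.5000 2.0000]
Step 2: x=[4.6719 8.9610] v=[-0.8125 1.8438]
Step 3: x=[4.4449 9.3414] v=[-0.9082 1.5215]
Step 4: x=[4.2461 9.6033] v=[-0.7953 1.0474]
Max displacement = 3.6033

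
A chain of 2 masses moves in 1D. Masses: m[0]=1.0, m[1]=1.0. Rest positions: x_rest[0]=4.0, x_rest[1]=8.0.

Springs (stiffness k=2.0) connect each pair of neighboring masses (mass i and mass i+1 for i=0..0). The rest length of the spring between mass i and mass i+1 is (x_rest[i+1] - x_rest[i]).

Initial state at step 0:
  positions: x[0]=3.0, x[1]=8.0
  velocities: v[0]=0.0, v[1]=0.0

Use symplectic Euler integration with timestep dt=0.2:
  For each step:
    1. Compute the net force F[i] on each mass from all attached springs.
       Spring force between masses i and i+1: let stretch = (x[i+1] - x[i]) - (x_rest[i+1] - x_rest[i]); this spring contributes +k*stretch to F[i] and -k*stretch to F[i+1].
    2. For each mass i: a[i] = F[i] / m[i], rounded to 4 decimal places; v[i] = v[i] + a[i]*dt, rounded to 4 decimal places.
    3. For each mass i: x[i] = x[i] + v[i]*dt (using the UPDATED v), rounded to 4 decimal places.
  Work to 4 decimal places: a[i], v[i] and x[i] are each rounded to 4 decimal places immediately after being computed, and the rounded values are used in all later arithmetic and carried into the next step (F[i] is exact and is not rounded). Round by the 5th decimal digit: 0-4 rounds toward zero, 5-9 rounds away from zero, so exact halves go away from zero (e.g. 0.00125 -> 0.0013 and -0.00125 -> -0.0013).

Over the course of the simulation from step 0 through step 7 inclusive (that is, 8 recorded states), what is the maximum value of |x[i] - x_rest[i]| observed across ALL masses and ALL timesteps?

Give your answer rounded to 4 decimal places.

Answer: 1.0065

Derivation:
Step 0: x=[3.0000 8.0000] v=[0.0000 0.0000]
Step 1: x=[3.0800 7.9200] v=[0.4000 -0.4000]
Step 2: x=[3.2272 7.7728] v=[0.7360 -0.7360]
Step 3: x=[3.4180 7.5820] v=[0.9542 -0.9542]
Step 4: x=[3.6220 7.3780] v=[1.0198 -1.0198]
Step 5: x=[3.8064 7.1936] v=[0.9222 -0.9222]
Step 6: x=[3.9418 7.0582] v=[0.6771 -0.6771]
Step 7: x=[4.0065 6.9935] v=[0.3237 -0.3237]
Max displacement = 1.0065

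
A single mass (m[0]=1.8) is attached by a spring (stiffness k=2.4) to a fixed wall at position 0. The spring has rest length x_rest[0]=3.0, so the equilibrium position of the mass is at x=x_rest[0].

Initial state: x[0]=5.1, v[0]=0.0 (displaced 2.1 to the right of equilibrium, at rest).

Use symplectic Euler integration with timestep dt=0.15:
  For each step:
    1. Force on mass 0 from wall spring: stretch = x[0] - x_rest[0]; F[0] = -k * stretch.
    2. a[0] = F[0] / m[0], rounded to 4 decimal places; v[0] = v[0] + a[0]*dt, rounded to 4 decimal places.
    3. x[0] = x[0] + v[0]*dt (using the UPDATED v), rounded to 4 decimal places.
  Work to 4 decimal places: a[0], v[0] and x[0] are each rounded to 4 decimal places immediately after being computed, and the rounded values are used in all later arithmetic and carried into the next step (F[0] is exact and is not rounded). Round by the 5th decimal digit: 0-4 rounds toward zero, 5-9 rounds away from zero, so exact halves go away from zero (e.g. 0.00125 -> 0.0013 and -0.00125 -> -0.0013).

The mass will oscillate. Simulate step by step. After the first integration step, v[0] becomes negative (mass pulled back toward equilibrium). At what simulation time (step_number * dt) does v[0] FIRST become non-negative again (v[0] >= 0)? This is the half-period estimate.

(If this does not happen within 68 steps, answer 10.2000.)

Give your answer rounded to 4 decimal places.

Step 0: x=[5.1000] v=[0.0000]
Step 1: x=[5.0370] v=[-0.4200]
Step 2: x=[4.9129] v=[-0.8274]
Step 3: x=[4.7314] v=[-1.2100]
Step 4: x=[4.4980] v=[-1.5563]
Step 5: x=[4.2196] v=[-1.8559]
Step 6: x=[3.9046] v=[-2.0998]
Step 7: x=[3.5625] v=[-2.2807]
Step 8: x=[3.2035] v=[-2.3932]
Step 9: x=[2.8384] v=[-2.4339]
Step 10: x=[2.4782] v=[-2.4016]
Step 11: x=[2.1336] v=[-2.2972]
Step 12: x=[1.8150] v=[-2.1239]
Step 13: x=[1.5320] v=[-1.8869]
Step 14: x=[1.2930] v=[-1.5933]
Step 15: x=[1.1052] v=[-1.2519]
Step 16: x=[0.9743] v=[-0.8729]
Step 17: x=[0.9041] v=[-0.4678]
Step 18: x=[0.8968] v=[-0.0486]
Step 19: x=[0.9526] v=[0.3720]
First v>=0 after going negative at step 19, time=2.8500

Answer: 2.8500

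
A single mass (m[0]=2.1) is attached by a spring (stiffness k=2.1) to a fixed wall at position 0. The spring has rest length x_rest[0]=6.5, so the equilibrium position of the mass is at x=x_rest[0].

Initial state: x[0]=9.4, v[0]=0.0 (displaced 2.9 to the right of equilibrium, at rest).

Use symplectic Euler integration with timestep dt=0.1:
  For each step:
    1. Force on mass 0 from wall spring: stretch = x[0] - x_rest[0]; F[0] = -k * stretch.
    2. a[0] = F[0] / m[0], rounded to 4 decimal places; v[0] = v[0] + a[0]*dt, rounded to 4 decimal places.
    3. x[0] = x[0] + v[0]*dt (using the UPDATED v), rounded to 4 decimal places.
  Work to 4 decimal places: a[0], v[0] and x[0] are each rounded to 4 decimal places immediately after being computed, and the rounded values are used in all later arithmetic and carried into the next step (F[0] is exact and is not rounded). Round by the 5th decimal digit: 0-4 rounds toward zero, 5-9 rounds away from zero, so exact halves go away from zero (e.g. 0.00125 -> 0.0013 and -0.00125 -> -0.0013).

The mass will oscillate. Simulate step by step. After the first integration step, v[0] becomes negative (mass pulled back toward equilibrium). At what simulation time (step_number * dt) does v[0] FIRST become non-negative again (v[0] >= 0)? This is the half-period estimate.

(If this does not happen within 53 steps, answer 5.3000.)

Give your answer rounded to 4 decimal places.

Step 0: x=[9.4000] v=[0.0000]
Step 1: x=[9.3710] v=[-0.2900]
Step 2: x=[9.3133] v=[-0.5771]
Step 3: x=[9.2275] v=[-0.8584]
Step 4: x=[9.1144] v=[-1.1312]
Step 5: x=[8.9751] v=[-1.3926]
Step 6: x=[8.8111] v=[-1.6401]
Step 7: x=[8.6240] v=[-1.8712]
Step 8: x=[8.4156] v=[-2.0836]
Step 9: x=[8.1881] v=[-2.2752]
Step 10: x=[7.9437] v=[-2.4440]
Step 11: x=[7.6849] v=[-2.5884]
Step 12: x=[7.4142] v=[-2.7069]
Step 13: x=[7.1344] v=[-2.7983]
Step 14: x=[6.8482] v=[-2.8617]
Step 15: x=[6.5586] v=[-2.8965]
Step 16: x=[6.2684] v=[-2.9024]
Step 17: x=[5.9805] v=[-2.8792]
Step 18: x=[5.6978] v=[-2.8273]
Step 19: x=[5.4231] v=[-2.7471]
Step 20: x=[5.1592] v=[-2.6394]
Step 21: x=[4.9087] v=[-2.5053]
Step 22: x=[4.6741] v=[-2.3462]
Step 23: x=[4.4577] v=[-2.1636]
Step 24: x=[4.2618] v=[-1.9594]
Step 25: x=[4.0882] v=[-1.7356]
Step 26: x=[3.9388] v=[-1.4944]
Step 27: x=[3.8150] v=[-1.2383]
Step 28: x=[3.7180] v=[-0.9698]
Step 29: x=[3.6488] v=[-0.6916]
Step 30: x=[3.6082] v=[-0.4065]
Step 31: x=[3.5965] v=[-0.1173]
Step 32: x=[3.6138] v=[0.1731]
First v>=0 after going negative at step 32, time=3.2000

Answer: 3.2000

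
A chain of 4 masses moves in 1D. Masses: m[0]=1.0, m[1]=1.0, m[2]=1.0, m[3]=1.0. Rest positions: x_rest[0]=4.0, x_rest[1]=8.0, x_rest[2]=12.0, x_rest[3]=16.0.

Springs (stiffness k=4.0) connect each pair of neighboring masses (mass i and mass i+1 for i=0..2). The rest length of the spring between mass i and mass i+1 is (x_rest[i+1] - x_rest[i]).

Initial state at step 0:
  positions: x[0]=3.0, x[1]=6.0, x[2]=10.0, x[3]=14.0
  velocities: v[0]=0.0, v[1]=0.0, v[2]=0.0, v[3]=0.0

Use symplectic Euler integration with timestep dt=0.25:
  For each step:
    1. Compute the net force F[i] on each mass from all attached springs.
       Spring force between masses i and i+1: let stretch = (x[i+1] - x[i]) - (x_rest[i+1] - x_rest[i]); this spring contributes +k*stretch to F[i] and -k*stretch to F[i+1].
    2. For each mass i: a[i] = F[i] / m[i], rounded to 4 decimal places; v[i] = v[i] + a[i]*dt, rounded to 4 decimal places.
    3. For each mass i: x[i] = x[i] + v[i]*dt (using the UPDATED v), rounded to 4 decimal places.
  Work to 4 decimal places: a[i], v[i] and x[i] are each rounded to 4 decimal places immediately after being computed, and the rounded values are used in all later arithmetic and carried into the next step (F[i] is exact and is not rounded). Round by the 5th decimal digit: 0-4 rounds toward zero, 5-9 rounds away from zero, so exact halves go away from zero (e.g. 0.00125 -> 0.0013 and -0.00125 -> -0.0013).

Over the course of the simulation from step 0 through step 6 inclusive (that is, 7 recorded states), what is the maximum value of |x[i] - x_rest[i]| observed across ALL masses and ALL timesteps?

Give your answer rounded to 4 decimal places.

Answer: 2.1172

Derivation:
Step 0: x=[3.0000 6.0000 10.0000 14.0000] v=[0.0000 0.0000 0.0000 0.0000]
Step 1: x=[2.7500 6.2500 10.0000 14.0000] v=[-1.0000 1.0000 0.0000 0.0000]
Step 2: x=[2.3750 6.5625 10.0625 14.0000] v=[-1.5000 1.2500 0.2500 0.0000]
Step 3: x=[2.0469 6.7031 10.2344 14.0156] v=[-1.3125 0.5625 0.6875 0.0625]
Step 4: x=[1.8828 6.5625 10.4688 14.0859] v=[-0.6563 -0.5624 0.9374 0.2813]
Step 5: x=[1.8887 6.2286 10.6309 14.2520] v=[0.0234 -1.3358 0.6482 0.6642]
Step 6: x=[1.9795 5.9103 10.5977 14.5128] v=[0.3633 -1.2734 -0.1330 1.0431]
Max displacement = 2.1172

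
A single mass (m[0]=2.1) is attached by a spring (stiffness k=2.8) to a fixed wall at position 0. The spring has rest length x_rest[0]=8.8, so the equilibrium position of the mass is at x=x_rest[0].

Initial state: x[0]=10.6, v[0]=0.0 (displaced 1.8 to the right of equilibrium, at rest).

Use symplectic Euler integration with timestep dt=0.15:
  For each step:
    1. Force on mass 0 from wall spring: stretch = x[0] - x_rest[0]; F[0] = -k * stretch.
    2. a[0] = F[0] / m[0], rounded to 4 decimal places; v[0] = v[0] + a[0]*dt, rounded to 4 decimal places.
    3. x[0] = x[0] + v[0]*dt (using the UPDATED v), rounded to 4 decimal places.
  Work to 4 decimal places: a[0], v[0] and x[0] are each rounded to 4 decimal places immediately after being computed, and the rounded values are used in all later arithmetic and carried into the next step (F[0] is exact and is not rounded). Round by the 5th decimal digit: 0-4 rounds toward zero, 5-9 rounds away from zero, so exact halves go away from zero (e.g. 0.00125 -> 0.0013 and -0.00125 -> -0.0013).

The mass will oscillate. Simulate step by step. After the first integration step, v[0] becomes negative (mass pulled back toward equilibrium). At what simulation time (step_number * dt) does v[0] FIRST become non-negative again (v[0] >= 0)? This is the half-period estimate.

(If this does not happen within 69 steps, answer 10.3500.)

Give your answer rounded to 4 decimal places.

Step 0: x=[10.6000] v=[0.0000]
Step 1: x=[10.5460] v=[-0.3600]
Step 2: x=[10.4396] v=[-0.7092]
Step 3: x=[10.2840] v=[-1.0371]
Step 4: x=[10.0839] v=[-1.3339]
Step 5: x=[9.8453] v=[-1.5907]
Step 6: x=[9.5753] v=[-1.7998]
Step 7: x=[9.2821] v=[-1.9549]
Step 8: x=[8.9744] v=[-2.0513]
Step 9: x=[8.6615] v=[-2.0862]
Step 10: x=[8.3527] v=[-2.0585]
Step 11: x=[8.0574] v=[-1.9690]
Step 12: x=[7.7843] v=[-1.8205]
Step 13: x=[7.5417] v=[-1.6174]
Step 14: x=[7.3368] v=[-1.3657]
Step 15: x=[7.1758] v=[-1.0731]
Step 16: x=[7.0636] v=[-0.7483]
Step 17: x=[7.0035] v=[-0.4010]
Step 18: x=[6.9972] v=[-0.0417]
Step 19: x=[7.0450] v=[0.3189]
First v>=0 after going negative at step 19, time=2.8500

Answer: 2.8500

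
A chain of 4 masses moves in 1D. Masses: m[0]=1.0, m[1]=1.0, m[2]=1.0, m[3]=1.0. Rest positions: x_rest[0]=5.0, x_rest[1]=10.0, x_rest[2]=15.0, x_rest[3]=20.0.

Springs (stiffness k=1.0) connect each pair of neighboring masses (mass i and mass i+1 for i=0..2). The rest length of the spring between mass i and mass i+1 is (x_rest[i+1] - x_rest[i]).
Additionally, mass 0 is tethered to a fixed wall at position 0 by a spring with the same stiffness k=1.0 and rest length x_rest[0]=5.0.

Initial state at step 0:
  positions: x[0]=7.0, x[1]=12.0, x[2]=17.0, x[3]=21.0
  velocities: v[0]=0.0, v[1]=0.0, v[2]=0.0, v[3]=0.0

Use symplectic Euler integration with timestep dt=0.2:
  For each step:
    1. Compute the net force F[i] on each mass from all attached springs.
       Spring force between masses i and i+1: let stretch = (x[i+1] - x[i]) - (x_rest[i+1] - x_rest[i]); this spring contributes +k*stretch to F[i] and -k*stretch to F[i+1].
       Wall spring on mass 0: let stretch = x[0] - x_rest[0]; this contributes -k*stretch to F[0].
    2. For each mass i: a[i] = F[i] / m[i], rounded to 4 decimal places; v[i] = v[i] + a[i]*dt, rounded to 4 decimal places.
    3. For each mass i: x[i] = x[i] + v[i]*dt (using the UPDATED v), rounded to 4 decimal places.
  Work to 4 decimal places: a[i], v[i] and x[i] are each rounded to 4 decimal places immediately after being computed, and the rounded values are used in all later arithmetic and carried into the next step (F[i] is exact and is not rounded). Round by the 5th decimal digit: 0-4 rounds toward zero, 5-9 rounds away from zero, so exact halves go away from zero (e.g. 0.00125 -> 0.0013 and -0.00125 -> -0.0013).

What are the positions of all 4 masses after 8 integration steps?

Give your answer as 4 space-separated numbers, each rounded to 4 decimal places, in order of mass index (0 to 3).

Step 0: x=[7.0000 12.0000 17.0000 21.0000] v=[0.0000 0.0000 0.0000 0.0000]
Step 1: x=[6.9200 12.0000 16.9600 21.0400] v=[-0.4000 0.0000 -0.2000 0.2000]
Step 2: x=[6.7664 11.9952 16.8848 21.1168] v=[-0.7680 -0.0240 -0.3760 0.3840]
Step 3: x=[6.5513 11.9768 16.7833 21.2243] v=[-1.0755 -0.0918 -0.5075 0.5376]
Step 4: x=[6.2912 11.9337 16.6672 21.3542] v=[-1.3007 -0.2156 -0.5806 0.6494]
Step 5: x=[6.0051 11.8542 16.5492 21.4966] v=[-1.4304 -0.3974 -0.5899 0.7120]
Step 6: x=[5.7128 11.7286 16.4413 21.6411] v=[-1.4616 -0.6282 -0.5394 0.7225]
Step 7: x=[5.4326 11.5508 16.3529 21.7776] v=[-1.4010 -0.8888 -0.4420 0.6825]
Step 8: x=[5.1798 11.3204 16.2894 21.8971] v=[-1.2639 -1.1520 -0.3175 0.5976]

Answer: 5.1798 11.3204 16.2894 21.8971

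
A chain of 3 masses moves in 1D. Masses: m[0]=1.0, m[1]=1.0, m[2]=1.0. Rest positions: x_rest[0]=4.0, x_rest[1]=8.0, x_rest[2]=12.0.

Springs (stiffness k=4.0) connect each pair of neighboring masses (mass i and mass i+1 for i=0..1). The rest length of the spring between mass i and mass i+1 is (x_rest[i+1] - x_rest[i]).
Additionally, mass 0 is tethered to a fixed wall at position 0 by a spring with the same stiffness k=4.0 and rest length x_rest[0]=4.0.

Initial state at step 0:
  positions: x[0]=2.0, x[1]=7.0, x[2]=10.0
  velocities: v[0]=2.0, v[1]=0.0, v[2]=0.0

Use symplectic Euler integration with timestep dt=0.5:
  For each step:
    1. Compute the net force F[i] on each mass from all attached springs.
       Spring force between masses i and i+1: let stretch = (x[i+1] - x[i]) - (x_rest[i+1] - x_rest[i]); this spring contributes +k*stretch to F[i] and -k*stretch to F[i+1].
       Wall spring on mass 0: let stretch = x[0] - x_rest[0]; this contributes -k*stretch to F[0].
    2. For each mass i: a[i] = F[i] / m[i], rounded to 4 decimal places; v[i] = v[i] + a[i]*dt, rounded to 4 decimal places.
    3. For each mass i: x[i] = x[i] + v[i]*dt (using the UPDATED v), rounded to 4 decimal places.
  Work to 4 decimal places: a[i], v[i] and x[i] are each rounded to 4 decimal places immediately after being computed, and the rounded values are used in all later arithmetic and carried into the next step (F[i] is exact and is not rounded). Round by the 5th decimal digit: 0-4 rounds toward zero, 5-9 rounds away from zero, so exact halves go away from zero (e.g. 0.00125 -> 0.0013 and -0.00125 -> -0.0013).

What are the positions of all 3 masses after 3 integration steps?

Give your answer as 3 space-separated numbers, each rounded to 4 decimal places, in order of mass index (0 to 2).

Answer: 4.0000 8.0000 13.0000

Derivation:
Step 0: x=[2.0000 7.0000 10.0000] v=[2.0000 0.0000 0.0000]
Step 1: x=[6.0000 5.0000 11.0000] v=[8.0000 -4.0000 2.0000]
Step 2: x=[3.0000 10.0000 10.0000] v=[-6.0000 10.0000 -2.0000]
Step 3: x=[4.0000 8.0000 13.0000] v=[2.0000 -4.0000 6.0000]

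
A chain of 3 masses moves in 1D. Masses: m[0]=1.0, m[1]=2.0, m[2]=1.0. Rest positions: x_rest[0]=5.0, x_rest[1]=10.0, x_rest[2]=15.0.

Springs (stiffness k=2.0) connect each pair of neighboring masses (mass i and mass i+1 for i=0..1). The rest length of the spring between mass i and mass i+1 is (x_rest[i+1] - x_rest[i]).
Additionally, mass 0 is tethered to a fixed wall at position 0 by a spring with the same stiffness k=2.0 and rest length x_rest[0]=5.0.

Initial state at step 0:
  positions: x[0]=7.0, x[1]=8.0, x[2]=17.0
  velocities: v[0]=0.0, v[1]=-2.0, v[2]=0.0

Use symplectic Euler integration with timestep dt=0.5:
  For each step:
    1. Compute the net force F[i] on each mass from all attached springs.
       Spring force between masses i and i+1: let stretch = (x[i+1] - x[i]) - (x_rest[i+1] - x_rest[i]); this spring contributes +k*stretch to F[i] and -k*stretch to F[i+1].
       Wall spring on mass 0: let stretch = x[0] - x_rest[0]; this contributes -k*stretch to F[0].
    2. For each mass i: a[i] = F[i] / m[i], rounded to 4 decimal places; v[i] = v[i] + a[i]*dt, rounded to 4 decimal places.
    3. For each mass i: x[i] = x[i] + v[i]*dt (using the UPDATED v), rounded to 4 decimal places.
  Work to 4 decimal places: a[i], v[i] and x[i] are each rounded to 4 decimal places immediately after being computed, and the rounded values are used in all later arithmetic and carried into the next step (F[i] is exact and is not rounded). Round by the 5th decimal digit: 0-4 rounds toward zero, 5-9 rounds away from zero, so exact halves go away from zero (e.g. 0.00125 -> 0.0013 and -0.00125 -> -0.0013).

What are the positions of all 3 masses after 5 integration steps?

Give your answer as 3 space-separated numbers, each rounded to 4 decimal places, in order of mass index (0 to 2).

Answer: 7.4688 6.7344 13.1563

Derivation:
Step 0: x=[7.0000 8.0000 17.0000] v=[0.0000 -2.0000 0.0000]
Step 1: x=[4.0000 9.0000 15.0000] v=[-6.0000 2.0000 -4.0000]
Step 2: x=[1.5000 10.2500 12.5000] v=[-5.0000 2.5000 -5.0000]
Step 3: x=[2.6250 9.8750 11.3750] v=[2.2500 -0.7500 -2.2500]
Step 4: x=[6.0625 8.0625 12.0000] v=[6.8750 -3.6250 1.2500]
Step 5: x=[7.4688 6.7344 13.1563] v=[2.8125 -2.6563 2.3125]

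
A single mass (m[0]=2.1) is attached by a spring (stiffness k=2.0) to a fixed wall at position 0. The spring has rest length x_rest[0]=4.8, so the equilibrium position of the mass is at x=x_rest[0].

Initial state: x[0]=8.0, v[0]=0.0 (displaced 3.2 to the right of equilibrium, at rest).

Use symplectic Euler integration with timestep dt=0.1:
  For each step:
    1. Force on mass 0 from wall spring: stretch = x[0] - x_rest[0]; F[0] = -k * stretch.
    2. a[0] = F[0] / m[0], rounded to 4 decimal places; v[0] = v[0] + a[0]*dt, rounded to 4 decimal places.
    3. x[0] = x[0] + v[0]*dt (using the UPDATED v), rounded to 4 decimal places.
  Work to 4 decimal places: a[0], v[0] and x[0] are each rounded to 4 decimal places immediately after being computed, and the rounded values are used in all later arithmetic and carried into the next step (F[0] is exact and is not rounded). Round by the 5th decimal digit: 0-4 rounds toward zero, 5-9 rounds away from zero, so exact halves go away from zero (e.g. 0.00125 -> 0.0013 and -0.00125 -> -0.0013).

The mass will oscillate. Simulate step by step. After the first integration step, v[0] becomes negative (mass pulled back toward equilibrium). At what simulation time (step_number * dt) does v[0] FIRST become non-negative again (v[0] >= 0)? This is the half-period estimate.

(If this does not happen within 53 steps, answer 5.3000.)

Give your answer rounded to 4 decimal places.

Answer: 3.3000

Derivation:
Step 0: x=[8.0000] v=[0.0000]
Step 1: x=[7.9695] v=[-0.3048]
Step 2: x=[7.9088] v=[-0.6067]
Step 3: x=[7.8185] v=[-0.9028]
Step 4: x=[7.6995] v=[-1.1903]
Step 5: x=[7.5529] v=[-1.4664]
Step 6: x=[7.3800] v=[-1.7286]
Step 7: x=[7.1826] v=[-1.9743]
Step 8: x=[6.9625] v=[-2.2012]
Step 9: x=[6.7218] v=[-2.4072]
Step 10: x=[6.4628] v=[-2.5902]
Step 11: x=[6.1879] v=[-2.7486]
Step 12: x=[5.8998] v=[-2.8808]
Step 13: x=[5.6013] v=[-2.9855]
Step 14: x=[5.2951] v=[-3.0618]
Step 15: x=[4.9842] v=[-3.1090]
Step 16: x=[4.6716] v=[-3.1265]
Step 17: x=[4.3602] v=[-3.1143]
Step 18: x=[4.0530] v=[-3.0724]
Step 19: x=[3.7529] v=[-3.0013]
Step 20: x=[3.4627] v=[-2.9016]
Step 21: x=[3.1853] v=[-2.7742]
Step 22: x=[2.9233] v=[-2.6204]
Step 23: x=[2.6791] v=[-2.4417]
Step 24: x=[2.4551] v=[-2.2397]
Step 25: x=[2.2535] v=[-2.0164]
Step 26: x=[2.0761] v=[-1.7739]
Step 27: x=[1.9247] v=[-1.5145]
Step 28: x=[1.8006] v=[-1.2407]
Step 29: x=[1.7051] v=[-0.9550]
Step 30: x=[1.6391] v=[-0.6603]
Step 31: x=[1.6032] v=[-0.3593]
Step 32: x=[1.5977] v=[-0.0548]
Step 33: x=[1.6227] v=[0.2502]
First v>=0 after going negative at step 33, time=3.3000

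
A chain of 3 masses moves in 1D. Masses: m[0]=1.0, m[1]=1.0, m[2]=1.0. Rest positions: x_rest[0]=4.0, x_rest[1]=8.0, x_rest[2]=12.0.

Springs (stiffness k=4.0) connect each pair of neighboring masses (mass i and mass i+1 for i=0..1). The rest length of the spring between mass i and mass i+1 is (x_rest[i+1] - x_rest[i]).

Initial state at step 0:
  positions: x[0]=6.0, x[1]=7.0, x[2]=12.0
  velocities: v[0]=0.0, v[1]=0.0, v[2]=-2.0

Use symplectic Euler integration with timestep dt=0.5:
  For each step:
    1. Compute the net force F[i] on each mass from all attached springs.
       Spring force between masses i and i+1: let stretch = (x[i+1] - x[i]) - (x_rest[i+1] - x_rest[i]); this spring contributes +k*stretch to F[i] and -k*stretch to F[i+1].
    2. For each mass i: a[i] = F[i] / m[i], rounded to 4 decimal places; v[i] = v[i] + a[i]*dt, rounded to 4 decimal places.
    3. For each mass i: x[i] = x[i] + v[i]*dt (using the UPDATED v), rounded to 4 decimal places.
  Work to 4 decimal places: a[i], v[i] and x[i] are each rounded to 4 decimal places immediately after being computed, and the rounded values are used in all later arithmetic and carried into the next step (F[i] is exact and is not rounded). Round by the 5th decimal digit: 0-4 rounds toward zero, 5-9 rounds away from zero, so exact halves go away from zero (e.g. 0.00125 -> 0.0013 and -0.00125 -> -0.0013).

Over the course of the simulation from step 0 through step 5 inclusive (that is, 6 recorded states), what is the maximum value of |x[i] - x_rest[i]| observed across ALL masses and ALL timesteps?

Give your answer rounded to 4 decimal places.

Step 0: x=[6.0000 7.0000 12.0000] v=[0.0000 0.0000 -2.0000]
Step 1: x=[3.0000 11.0000 10.0000] v=[-6.0000 8.0000 -4.0000]
Step 2: x=[4.0000 6.0000 13.0000] v=[2.0000 -10.0000 6.0000]
Step 3: x=[3.0000 6.0000 13.0000] v=[-2.0000 0.0000 0.0000]
Step 4: x=[1.0000 10.0000 10.0000] v=[-4.0000 8.0000 -6.0000]
Step 5: x=[4.0000 5.0000 11.0000] v=[6.0000 -10.0000 2.0000]
Max displacement = 3.0000

Answer: 3.0000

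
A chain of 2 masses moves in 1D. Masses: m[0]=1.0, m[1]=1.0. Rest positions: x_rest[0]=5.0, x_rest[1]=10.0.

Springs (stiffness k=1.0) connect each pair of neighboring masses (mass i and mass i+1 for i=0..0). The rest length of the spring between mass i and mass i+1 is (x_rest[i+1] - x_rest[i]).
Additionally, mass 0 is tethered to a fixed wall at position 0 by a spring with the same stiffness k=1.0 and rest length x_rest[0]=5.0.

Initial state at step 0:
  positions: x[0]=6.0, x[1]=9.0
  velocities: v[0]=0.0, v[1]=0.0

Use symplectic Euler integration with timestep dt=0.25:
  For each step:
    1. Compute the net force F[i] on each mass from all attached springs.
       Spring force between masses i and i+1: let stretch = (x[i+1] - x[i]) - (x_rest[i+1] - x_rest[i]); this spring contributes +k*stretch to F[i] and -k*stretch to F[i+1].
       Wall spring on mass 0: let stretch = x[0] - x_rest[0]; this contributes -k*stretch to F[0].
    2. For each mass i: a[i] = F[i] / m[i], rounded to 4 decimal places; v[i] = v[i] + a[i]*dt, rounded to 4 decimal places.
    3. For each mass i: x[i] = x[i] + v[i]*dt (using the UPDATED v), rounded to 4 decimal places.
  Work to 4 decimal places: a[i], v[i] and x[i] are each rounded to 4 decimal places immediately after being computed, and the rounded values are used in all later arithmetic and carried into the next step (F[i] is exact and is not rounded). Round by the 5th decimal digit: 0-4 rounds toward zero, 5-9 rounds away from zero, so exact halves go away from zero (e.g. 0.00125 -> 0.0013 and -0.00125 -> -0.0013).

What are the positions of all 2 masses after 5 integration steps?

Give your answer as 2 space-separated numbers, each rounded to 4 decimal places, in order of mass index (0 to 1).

Answer: 4.1452 10.2758

Derivation:
Step 0: x=[6.0000 9.0000] v=[0.0000 0.0000]
Step 1: x=[5.8125 9.1250] v=[-0.7500 0.5000]
Step 2: x=[5.4688 9.3555] v=[-1.3750 0.9219]
Step 3: x=[5.0262 9.6556] v=[-1.7705 1.2002]
Step 4: x=[4.5588 9.9788] v=[-1.8697 1.2929]
Step 5: x=[4.1452 10.2758] v=[-1.6544 1.1879]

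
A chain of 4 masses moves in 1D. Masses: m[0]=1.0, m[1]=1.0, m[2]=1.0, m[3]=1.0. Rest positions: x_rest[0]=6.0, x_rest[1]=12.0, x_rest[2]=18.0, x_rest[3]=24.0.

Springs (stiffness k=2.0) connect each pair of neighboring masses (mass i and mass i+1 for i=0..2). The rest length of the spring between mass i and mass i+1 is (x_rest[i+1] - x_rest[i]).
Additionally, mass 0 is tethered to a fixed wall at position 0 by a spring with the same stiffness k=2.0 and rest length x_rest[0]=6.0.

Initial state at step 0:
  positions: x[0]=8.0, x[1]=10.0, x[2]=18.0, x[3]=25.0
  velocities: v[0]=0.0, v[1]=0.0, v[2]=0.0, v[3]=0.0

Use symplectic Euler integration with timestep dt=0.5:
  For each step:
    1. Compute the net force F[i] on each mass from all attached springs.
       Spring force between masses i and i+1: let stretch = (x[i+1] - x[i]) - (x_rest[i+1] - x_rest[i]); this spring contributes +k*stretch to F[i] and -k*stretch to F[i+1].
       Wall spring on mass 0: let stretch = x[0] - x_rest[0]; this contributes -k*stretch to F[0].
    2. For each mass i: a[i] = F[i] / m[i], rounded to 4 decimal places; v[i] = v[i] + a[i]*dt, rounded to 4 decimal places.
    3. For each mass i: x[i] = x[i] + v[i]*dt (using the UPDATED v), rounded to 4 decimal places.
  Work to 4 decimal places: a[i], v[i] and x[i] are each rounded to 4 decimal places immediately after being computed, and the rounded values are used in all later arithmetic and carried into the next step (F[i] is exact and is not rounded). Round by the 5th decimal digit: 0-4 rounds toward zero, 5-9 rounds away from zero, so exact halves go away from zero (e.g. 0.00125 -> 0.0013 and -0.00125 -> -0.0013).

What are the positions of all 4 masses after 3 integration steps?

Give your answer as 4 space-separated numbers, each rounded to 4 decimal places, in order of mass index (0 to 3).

Step 0: x=[8.0000 10.0000 18.0000 25.0000] v=[0.0000 0.0000 0.0000 0.0000]
Step 1: x=[5.0000 13.0000 17.5000 24.5000] v=[-6.0000 6.0000 -1.0000 -1.0000]
Step 2: x=[3.5000 14.2500 18.2500 23.5000] v=[-3.0000 2.5000 1.5000 -2.0000]
Step 3: x=[5.6250 12.1250 19.6250 22.8750] v=[4.2500 -4.2500 2.7500 -1.2500]

Answer: 5.6250 12.1250 19.6250 22.8750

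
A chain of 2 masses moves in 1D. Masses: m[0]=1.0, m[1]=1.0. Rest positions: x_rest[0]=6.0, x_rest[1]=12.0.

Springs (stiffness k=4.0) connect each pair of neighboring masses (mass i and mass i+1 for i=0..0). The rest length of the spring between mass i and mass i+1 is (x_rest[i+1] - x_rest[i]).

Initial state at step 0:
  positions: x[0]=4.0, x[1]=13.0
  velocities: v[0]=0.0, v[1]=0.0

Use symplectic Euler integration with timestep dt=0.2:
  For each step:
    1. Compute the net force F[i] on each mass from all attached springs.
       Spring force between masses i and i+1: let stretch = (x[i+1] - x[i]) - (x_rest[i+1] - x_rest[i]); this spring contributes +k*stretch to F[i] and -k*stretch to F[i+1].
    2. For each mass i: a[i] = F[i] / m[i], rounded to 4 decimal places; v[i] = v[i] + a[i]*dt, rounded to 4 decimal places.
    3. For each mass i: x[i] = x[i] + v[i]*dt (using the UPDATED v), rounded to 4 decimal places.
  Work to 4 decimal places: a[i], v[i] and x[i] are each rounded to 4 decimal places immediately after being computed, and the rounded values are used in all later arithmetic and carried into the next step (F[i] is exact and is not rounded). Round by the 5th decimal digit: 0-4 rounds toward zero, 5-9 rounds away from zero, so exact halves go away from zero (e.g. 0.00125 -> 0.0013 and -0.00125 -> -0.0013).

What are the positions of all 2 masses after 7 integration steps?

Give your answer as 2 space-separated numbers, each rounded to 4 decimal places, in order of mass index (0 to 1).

Answer: 6.1249 10.8751

Derivation:
Step 0: x=[4.0000 13.0000] v=[0.0000 0.0000]
Step 1: x=[4.4800 12.5200] v=[2.4000 -2.4000]
Step 2: x=[5.2864 11.7136] v=[4.0320 -4.0320]
Step 3: x=[6.1612 10.8388] v=[4.3738 -4.3738]
Step 4: x=[6.8244 10.1756] v=[3.3159 -3.3159]
Step 5: x=[7.0638 9.9362] v=[1.1969 -1.1969]
Step 6: x=[6.8028 10.1972] v=[-1.3052 1.3052]
Step 7: x=[6.1249 10.8751] v=[-3.3897 3.3897]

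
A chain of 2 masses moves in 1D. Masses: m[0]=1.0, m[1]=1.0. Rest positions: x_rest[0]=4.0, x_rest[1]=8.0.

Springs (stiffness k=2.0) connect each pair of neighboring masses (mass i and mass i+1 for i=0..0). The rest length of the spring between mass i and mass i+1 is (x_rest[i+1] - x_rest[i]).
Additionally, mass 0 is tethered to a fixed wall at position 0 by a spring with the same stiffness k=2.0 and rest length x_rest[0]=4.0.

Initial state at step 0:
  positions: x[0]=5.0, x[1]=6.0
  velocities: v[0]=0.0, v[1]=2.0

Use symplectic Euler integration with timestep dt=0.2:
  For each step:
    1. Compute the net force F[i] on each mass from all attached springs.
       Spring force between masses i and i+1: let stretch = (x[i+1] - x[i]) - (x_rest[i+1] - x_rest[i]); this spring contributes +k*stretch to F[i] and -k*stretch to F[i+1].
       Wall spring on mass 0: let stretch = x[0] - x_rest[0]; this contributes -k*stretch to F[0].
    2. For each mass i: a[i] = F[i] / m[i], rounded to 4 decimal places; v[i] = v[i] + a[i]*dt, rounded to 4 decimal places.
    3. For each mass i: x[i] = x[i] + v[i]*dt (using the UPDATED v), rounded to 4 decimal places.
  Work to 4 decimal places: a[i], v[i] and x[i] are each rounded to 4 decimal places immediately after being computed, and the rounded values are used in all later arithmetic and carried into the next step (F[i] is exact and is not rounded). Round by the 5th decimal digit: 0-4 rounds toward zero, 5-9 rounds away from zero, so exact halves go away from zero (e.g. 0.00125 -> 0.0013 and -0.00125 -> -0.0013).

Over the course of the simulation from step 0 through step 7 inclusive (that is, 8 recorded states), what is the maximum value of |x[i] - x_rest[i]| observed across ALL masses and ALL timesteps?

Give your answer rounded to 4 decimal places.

Answer: 2.2600

Derivation:
Step 0: x=[5.0000 6.0000] v=[0.0000 2.0000]
Step 1: x=[4.6800 6.6400] v=[-1.6000 3.2000]
Step 2: x=[4.1424 7.4432] v=[-2.6880 4.0160]
Step 3: x=[3.5375 8.3023] v=[-3.0246 4.2957]
Step 4: x=[3.0308 9.1003] v=[-2.5337 3.9898]
Step 5: x=[2.7672 9.7327] v=[-1.3182 3.1620]
Step 6: x=[2.8394 10.1279] v=[0.3611 1.9758]
Step 7: x=[3.2675 10.2600] v=[2.1407 0.6604]
Max displacement = 2.2600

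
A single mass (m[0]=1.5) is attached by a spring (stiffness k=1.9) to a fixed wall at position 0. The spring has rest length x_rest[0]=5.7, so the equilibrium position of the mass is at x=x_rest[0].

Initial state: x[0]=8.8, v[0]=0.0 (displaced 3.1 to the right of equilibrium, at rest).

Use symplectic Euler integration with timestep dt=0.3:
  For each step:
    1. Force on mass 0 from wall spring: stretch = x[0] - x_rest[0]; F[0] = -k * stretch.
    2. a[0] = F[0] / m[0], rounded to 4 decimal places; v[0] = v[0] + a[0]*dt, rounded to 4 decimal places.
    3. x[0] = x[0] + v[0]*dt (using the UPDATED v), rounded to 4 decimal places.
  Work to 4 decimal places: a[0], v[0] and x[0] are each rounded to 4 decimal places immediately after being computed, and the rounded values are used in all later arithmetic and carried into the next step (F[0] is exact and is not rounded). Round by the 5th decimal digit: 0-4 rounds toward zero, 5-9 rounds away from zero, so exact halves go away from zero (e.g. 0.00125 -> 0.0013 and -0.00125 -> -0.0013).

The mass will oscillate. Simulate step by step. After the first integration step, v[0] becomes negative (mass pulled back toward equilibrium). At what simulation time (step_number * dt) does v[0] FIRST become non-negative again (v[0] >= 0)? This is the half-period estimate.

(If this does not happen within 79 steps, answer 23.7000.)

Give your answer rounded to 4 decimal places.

Answer: 3.0000

Derivation:
Step 0: x=[8.8000] v=[0.0000]
Step 1: x=[8.4466] v=[-1.1780]
Step 2: x=[7.7801] v=[-2.2217]
Step 3: x=[6.8765] v=[-3.0121]
Step 4: x=[5.8387] v=[-3.4592]
Step 5: x=[4.7851] v=[-3.5119]
Step 6: x=[3.8358] v=[-3.1642]
Step 7: x=[3.0991] v=[-2.4558]
Step 8: x=[2.6589] v=[-1.4675]
Step 9: x=[2.5653] v=[-0.3119]
Step 10: x=[2.8291] v=[0.8793]
First v>=0 after going negative at step 10, time=3.0000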